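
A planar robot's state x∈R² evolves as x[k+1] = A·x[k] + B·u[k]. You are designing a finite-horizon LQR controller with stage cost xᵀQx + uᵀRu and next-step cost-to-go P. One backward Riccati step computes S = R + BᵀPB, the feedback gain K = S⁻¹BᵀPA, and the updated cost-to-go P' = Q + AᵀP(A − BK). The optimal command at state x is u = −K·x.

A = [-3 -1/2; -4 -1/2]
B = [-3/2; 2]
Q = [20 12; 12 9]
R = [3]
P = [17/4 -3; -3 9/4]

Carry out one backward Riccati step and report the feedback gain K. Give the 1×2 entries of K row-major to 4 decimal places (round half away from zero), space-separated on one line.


0.0284 0.0427

BᵀP = [-12.3750 9.0000]
S = R + BᵀPB = [3] + [36.5625] = [39.5625]
BᵀPA = [1.1250 1.6875]
K = S⁻¹·BᵀPA = [0.0284 0.0427]
A−BK = [-2.9573 -0.4360; -4.0569 -0.5853]
AᵀP(A−BK) = [2.2180 0.3270; 0.3270 0.0530]
P' = Q + AᵀP(A−BK) = [22.2180 12.3270; 12.3270 9.0530]
tr(P') = 31.2710


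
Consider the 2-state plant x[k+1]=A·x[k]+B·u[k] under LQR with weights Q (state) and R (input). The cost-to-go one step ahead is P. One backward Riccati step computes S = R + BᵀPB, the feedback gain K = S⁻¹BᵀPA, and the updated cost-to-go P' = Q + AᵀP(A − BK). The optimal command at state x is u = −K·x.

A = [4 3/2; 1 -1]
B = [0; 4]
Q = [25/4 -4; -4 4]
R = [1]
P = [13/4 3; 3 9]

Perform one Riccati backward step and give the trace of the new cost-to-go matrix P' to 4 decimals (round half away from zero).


51.6659

BᵀP = [12.0000 36.0000]
S = R + BᵀPB = [1] + [144.0000] = [145.0000]
BᵀPA = [84.0000 -18.0000]
K = S⁻¹·BᵀPA = [0.5793 -0.1241]
A−BK = [4.0000 1.5000; -1.3172 -0.5034]
AᵀP(A−BK) = [36.3379 13.4276; 13.4276 5.0780]
P' = Q + AᵀP(A−BK) = [42.5879 9.4276; 9.4276 9.0780]
tr(P') = 51.6659


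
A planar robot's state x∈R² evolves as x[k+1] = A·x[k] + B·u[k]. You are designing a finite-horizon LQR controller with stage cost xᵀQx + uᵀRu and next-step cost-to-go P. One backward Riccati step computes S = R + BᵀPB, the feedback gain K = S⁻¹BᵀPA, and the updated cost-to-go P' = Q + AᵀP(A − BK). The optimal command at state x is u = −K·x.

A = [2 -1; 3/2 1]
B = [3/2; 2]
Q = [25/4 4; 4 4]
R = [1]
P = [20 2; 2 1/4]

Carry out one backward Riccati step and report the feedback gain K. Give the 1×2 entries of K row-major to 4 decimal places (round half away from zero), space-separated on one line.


BᵀP = [34.0000 3.5000]
S = R + BᵀPB = [1] + [58.0000] = [59.0000]
BᵀPA = [73.2500 -30.5000]
K = S⁻¹·BᵀPA = [1.2415 -0.5169]
A−BK = [0.1377 -0.2246; -0.9831 2.0339]
AᵀP(A−BK) = [1.6208 -0.7585; -0.7585 0.4831]
P' = Q + AᵀP(A−BK) = [7.8708 3.2415; 3.2415 4.4831]
tr(P') = 12.3538

1.2415 -0.5169


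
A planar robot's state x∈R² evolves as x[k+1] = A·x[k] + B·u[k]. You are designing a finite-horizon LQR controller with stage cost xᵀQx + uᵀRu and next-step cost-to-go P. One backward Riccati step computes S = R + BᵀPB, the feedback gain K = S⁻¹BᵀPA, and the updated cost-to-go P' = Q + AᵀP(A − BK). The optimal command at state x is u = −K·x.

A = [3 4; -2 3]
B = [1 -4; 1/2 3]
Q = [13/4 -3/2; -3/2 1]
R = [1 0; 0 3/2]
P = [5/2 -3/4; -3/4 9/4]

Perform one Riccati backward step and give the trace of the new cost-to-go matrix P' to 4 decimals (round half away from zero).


BᵀP = [2.1250 0.3750; -12.2500 9.7500]
S = R + BᵀPB = [1 0; 0 3/2] + [2.3125 -7.3750; -7.3750 78.2500] = [3.3125 -7.3750; -7.3750 79.7500]
BᵀPA = [5.6250 9.6250; -56.2500 -19.7500]
K = S⁻¹·BᵀPA = [0.1609 2.9647; -0.6905 0.0265]
A−BK = [0.0773 1.1414; -0.0091 1.4381]
AᵀP(A−BK) = [0.7572 0.5651; 0.5651 14.2385]
P' = Q + AᵀP(A−BK) = [4.0072 -0.9349; -0.9349 15.2385]
tr(P') = 19.2456

19.2456


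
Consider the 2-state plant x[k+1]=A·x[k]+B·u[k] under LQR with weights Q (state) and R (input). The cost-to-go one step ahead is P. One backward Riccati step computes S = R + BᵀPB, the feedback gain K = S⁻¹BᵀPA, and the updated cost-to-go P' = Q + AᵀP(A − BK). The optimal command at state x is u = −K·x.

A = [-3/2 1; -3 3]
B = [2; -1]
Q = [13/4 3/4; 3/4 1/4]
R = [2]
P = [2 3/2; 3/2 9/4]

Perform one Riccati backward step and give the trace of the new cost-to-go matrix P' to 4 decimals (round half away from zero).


63.6300

BᵀP = [2.5000 0.7500]
S = R + BᵀPB = [2] + [4.2500] = [6.2500]
BᵀPA = [-6.0000 4.7500]
K = S⁻¹·BᵀPA = [-0.9600 0.7600]
A−BK = [0.4200 -0.5200; -3.9600 3.7600]
AᵀP(A−BK) = [32.4900 -29.9400; -29.9400 27.6400]
P' = Q + AᵀP(A−BK) = [35.7400 -29.1900; -29.1900 27.8900]
tr(P') = 63.6300


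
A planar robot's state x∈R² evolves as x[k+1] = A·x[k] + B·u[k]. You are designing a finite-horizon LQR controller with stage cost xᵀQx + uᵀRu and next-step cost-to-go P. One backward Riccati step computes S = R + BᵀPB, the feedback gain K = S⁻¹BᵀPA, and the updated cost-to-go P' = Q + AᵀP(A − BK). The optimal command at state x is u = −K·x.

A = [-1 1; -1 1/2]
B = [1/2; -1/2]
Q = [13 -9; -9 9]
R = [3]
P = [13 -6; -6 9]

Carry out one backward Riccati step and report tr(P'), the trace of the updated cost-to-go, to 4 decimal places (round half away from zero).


BᵀP = [9.5000 -7.5000]
S = R + BᵀPB = [3] + [8.5000] = [11.5000]
BᵀPA = [-2.0000 5.7500]
K = S⁻¹·BᵀPA = [-0.1739 0.5000]
A−BK = [-0.9130 0.7500; -1.0870 0.7500]
AᵀP(A−BK) = [9.6522 -7.5000; -7.5000 6.3750]
P' = Q + AᵀP(A−BK) = [22.6522 -16.5000; -16.5000 15.3750]
tr(P') = 38.0272

38.0272


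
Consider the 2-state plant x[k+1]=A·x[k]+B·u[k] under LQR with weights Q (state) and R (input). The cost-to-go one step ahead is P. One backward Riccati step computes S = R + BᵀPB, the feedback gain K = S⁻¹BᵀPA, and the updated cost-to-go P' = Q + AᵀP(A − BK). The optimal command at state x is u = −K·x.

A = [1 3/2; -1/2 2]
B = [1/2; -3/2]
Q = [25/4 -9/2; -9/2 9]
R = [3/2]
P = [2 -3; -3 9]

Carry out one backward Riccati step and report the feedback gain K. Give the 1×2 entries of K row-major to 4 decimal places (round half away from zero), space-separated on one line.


BᵀP = [5.5000 -15.0000]
S = R + BᵀPB = [3/2] + [25.2500] = [26.7500]
BᵀPA = [13.0000 -21.7500]
K = S⁻¹·BᵀPA = [0.4860 -0.8131]
A−BK = [0.7570 1.9065; 0.2290 0.7804]
AᵀP(A−BK) = [0.9322 0.8201; 0.8201 4.8154]
P' = Q + AᵀP(A−BK) = [7.1822 -3.6799; -3.6799 13.8154]
tr(P') = 20.9977

0.4860 -0.8131


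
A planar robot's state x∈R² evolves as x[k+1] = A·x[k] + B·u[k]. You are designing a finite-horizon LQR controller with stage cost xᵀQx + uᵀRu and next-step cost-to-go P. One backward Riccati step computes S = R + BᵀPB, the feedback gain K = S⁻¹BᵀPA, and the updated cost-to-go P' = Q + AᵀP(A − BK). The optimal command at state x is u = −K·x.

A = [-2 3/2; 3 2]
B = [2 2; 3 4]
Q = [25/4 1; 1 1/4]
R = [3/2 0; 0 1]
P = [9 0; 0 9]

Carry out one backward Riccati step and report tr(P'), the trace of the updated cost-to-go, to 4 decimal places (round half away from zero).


57.3689

BᵀP = [18.0000 27.0000; 18.0000 36.0000]
S = R + BᵀPB = [3/2 0; 0 1] + [117.0000 144.0000; 144.0000 180.0000] = [118.5000 144.0000; 144.0000 181.0000]
BᵀPA = [45.0000 81.0000; 72.0000 99.0000]
K = S⁻¹·BᵀPA = [-3.1200 0.5684; 2.8800 0.0947]
A−BK = [-1.5200 0.1737; 0.8400 -0.0842]
AᵀP(A−BK) = [50.0400 -5.4000; -5.4000 0.8289]
P' = Q + AᵀP(A−BK) = [56.2900 -4.4000; -4.4000 1.0789]
tr(P') = 57.3689


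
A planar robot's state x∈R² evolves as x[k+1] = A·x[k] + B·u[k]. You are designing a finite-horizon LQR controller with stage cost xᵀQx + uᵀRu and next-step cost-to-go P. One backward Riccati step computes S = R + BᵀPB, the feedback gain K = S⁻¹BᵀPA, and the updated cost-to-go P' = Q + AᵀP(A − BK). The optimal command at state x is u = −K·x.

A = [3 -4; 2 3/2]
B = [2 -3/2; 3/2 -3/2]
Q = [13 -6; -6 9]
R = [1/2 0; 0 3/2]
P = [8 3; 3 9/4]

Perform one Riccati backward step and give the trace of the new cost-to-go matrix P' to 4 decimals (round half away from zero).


BᵀP = [20.5000 9.3750; -16.5000 -7.8750]
S = R + BᵀPB = [1/2 0; 0 3/2] + [55.0625 -44.8125; -44.8125 36.5625] = [55.5625 -44.8125; -44.8125 38.0625]
BᵀPA = [80.2500 -67.9375; -65.2500 54.1875]
K = S⁻¹·BᵀPA = [1.2232 -1.4772; -0.2742 -0.3155]
A−BK = [0.1424 -1.5189; -0.2460 3.2425]
AᵀP(A−BK) = [0.9490 -1.7926; -1.7926 13.8027]
P' = Q + AᵀP(A−BK) = [13.9490 -7.7926; -7.7926 22.8027]
tr(P') = 36.7518

36.7518


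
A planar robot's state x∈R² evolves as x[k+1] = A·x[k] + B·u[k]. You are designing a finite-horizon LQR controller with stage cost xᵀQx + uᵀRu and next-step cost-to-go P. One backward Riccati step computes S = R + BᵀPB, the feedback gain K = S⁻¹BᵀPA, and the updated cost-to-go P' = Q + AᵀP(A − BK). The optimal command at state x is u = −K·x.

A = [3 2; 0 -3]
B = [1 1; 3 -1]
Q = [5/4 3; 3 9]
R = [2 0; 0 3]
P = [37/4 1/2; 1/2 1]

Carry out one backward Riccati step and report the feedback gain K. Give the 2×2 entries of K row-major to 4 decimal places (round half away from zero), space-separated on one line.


BᵀP = [10.7500 3.5000; 8.7500 -0.5000]
S = R + BᵀPB = [2 0; 0 3] + [21.2500 7.2500; 7.2500 9.2500] = [23.2500 7.2500; 7.2500 12.2500]
BᵀPA = [32.2500 11.0000; 26.2500 19.0000]
K = S⁻¹·BᵀPA = [0.8816 -0.0129; 1.6211 1.5587]
A−BK = [0.4973 0.4543; -1.0237 -1.4026]
AᵀP(A−BK) = [12.2648 10.5016; 10.5016 10.5274]
P' = Q + AᵀP(A−BK) = [13.5148 13.5016; 13.5016 19.5274]
tr(P') = 33.0422

0.8816 -0.0129 1.6211 1.5587


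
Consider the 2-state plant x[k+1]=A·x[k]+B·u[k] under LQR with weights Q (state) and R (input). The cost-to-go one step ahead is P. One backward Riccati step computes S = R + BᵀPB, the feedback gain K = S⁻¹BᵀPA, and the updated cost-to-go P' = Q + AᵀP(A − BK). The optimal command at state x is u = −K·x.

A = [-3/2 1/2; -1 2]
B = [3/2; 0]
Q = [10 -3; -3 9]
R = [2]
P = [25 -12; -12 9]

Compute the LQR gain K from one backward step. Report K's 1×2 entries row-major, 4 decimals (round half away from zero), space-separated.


BᵀP = [37.5000 -18.0000]
S = R + BᵀPB = [2] + [56.2500] = [58.2500]
BᵀPA = [-38.2500 -17.2500]
K = S⁻¹·BᵀPA = [-0.6567 -0.2961]
A−BK = [-0.5150 0.9442; -1.0000 2.0000]
AᵀP(A−BK) = [4.1330 -6.0773; -6.0773 13.1416]
P' = Q + AᵀP(A−BK) = [14.1330 -9.0773; -9.0773 22.1416]
tr(P') = 36.2747

-0.6567 -0.2961


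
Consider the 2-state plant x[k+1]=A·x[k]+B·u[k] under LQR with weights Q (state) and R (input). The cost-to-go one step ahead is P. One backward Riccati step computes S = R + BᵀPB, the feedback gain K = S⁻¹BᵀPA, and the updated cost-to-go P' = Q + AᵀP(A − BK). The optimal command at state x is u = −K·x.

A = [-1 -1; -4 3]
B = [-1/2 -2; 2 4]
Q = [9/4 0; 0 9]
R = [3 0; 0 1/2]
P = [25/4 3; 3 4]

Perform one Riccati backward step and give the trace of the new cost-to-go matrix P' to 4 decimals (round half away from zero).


BᵀP = [2.8750 6.5000; -0.5000 10.0000]
S = R + BᵀPB = [3 0; 0 1/2] + [11.5625 20.2500; 20.2500 41.0000] = [14.5625 20.2500; 20.2500 41.5000]
BᵀPA = [-28.8750 16.6250; -39.5000 30.5000]
K = S⁻¹·BᵀPA = [-2.0508 0.3722; 0.0489 0.5533]
A−BK = [-1.9276 0.2927; -0.0939 0.0423]
AᵀP(A−BK) = [36.9638 -6.1464; -6.1464 1.1858]
P' = Q + AᵀP(A−BK) = [39.2138 -6.1464; -6.1464 10.1858]
tr(P') = 49.3996

49.3996


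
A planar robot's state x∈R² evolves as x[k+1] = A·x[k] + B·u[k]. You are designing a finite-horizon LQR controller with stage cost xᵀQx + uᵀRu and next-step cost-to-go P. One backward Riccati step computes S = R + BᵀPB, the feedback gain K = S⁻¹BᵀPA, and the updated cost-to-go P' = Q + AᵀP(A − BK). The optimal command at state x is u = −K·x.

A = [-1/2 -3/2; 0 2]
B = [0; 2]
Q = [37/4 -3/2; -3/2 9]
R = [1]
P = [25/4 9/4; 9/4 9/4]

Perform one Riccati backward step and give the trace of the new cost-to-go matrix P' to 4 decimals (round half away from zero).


28.3625

BᵀP = [4.5000 4.5000]
S = R + BᵀPB = [1] + [9.0000] = [10.0000]
BᵀPA = [-2.2500 2.2500]
K = S⁻¹·BᵀPA = [-0.2250 0.2250]
A−BK = [-0.5000 -1.5000; 0.4500 1.5500]
AᵀP(A−BK) = [1.0563 2.9438; 2.9438 9.0563]
P' = Q + AᵀP(A−BK) = [10.3063 1.4438; 1.4438 18.0563]
tr(P') = 28.3625


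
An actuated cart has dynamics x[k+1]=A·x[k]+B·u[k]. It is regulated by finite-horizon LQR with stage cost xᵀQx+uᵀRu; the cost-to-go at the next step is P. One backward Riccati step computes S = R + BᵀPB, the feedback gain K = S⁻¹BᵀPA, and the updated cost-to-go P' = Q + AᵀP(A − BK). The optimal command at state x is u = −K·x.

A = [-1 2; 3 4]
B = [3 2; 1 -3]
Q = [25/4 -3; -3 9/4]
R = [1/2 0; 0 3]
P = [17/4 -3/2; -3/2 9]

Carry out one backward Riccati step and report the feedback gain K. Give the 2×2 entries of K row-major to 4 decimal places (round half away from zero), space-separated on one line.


0.2637 1.2506 -0.8855 -0.8845

BᵀP = [11.2500 4.5000; 13.0000 -30.0000]
S = R + BᵀPB = [1/2 0; 0 3] + [38.2500 9.0000; 9.0000 116.0000] = [38.7500 9.0000; 9.0000 119.0000]
BᵀPA = [2.2500 40.5000; -103.0000 -94.0000]
K = S⁻¹·BᵀPA = [0.2637 1.2506; -0.8855 -0.8845]
A−BK = [-0.0202 0.0172; 0.0798 0.0959]
AᵀP(A−BK) = [2.4509 2.5828; 2.5828 3.2081]
P' = Q + AᵀP(A−BK) = [8.7009 -0.4172; -0.4172 5.4581]
tr(P') = 14.1590


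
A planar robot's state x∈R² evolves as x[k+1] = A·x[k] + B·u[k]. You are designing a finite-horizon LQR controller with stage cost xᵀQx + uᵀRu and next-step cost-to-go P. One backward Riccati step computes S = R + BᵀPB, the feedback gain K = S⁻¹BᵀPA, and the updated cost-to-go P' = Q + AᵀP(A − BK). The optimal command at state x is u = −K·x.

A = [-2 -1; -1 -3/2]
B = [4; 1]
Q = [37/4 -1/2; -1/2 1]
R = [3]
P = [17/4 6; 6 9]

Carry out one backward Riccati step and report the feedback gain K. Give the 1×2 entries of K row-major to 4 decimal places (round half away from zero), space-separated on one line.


BᵀP = [23.0000 33.0000]
S = R + BᵀPB = [3] + [125.0000] = [128.0000]
BᵀPA = [-79.0000 -72.5000]
K = S⁻¹·BᵀPA = [-0.6172 -0.5664]
A−BK = [0.4688 1.2656; -0.3828 -0.9336]
AᵀP(A−BK) = [1.2422 1.2539; 1.2539 1.4355]
P' = Q + AᵀP(A−BK) = [10.4922 0.7539; 0.7539 2.4355]
tr(P') = 12.9277

-0.6172 -0.5664


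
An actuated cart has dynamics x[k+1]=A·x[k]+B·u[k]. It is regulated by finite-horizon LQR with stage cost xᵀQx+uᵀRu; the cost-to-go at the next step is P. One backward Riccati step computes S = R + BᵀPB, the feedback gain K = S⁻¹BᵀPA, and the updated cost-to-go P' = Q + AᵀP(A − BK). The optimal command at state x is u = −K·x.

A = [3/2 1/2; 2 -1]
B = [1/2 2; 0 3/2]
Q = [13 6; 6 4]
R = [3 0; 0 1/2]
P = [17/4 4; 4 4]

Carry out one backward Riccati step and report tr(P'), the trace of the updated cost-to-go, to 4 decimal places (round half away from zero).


BᵀP = [2.1250 2.0000; 14.5000 14.0000]
S = R + BᵀPB = [3 0; 0 1/2] + [1.0625 7.2500; 7.2500 50.0000] = [4.0625 7.2500; 7.2500 50.5000]
BᵀPA = [7.1875 -0.9375; 49.7500 -6.7500]
K = S⁻¹·BᵀPA = [0.0149 0.0104; 0.9830 -0.1352]
A−BK = [-0.4735 0.7651; 0.5255 -0.7973]
AᵀP(A−BK) = [0.5507 -0.1632; -0.1632 0.1599]
P' = Q + AᵀP(A−BK) = [13.5507 5.8368; 5.8368 4.1599]
tr(P') = 17.7106

17.7106


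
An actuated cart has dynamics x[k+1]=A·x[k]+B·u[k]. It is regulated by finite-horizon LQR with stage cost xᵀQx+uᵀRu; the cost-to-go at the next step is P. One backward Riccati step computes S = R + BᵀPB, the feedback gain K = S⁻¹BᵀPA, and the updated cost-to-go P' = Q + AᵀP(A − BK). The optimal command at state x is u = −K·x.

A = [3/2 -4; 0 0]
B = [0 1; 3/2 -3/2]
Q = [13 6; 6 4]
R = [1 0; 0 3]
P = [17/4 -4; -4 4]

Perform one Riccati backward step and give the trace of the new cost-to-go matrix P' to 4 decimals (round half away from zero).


23.9033

BᵀP = [-6.0000 6.0000; 10.2500 -10.0000]
S = R + BᵀPB = [1 0; 0 3] + [9.0000 -15.0000; -15.0000 25.2500] = [10.0000 -15.0000; -15.0000 28.2500]
BᵀPA = [-9.0000 24.0000; 15.3750 -41.0000]
K = S⁻¹·BᵀPA = [-0.4109 1.0957; 0.3261 -0.8696]
A−BK = [1.1739 -3.1304; 1.1054 -2.9478]
AᵀP(A−BK) = [0.8511 -2.2696; -2.2696 6.0522]
P' = Q + AᵀP(A−BK) = [13.8511 3.7304; 3.7304 10.0522]
tr(P') = 23.9033


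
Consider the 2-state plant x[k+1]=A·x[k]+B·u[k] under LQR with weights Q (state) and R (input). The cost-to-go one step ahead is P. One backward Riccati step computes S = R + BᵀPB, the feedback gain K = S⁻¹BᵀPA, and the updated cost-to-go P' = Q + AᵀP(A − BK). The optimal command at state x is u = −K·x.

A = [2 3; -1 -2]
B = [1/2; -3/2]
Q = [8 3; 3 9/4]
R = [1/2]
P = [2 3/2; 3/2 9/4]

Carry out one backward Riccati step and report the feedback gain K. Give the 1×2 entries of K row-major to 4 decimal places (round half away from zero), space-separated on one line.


0.0328 0.3934

BᵀP = [-1.2500 -2.6250]
S = R + BᵀPB = [1/2] + [3.3125] = [3.8125]
BᵀPA = [0.1250 1.5000]
K = S⁻¹·BᵀPA = [0.0328 0.3934]
A−BK = [1.9836 2.8033; -0.9508 -1.4098]
AᵀP(A−BK) = [4.2459 5.9508; 5.9508 8.4098]
P' = Q + AᵀP(A−BK) = [12.2459 8.9508; 8.9508 10.6598]
tr(P') = 22.9057


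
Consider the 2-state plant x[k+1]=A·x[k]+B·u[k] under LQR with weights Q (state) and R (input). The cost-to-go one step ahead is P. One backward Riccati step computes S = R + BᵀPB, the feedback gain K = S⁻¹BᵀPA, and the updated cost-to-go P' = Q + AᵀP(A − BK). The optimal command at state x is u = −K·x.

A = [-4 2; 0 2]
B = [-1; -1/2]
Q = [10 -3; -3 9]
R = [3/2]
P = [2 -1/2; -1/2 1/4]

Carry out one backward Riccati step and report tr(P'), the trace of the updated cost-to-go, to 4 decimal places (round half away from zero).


37.5306

BᵀP = [-1.7500 0.3750]
S = R + BᵀPB = [3/2] + [1.5625] = [3.0625]
BᵀPA = [7.0000 -2.7500]
K = S⁻¹·BᵀPA = [2.2857 -0.8980]
A−BK = [-1.7143 1.1020; 1.1429 1.5510]
AᵀP(A−BK) = [16.0000 -5.7143; -5.7143 2.5306]
P' = Q + AᵀP(A−BK) = [26.0000 -8.7143; -8.7143 11.5306]
tr(P') = 37.5306


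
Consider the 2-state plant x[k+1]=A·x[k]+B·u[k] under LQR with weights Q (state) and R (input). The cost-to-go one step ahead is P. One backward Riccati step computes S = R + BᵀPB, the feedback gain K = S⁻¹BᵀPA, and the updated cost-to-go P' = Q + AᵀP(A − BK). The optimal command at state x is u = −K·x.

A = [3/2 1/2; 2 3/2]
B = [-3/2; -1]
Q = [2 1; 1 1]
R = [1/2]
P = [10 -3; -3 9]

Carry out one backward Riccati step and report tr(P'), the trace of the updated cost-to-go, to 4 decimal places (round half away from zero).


22.9864

BᵀP = [-12.0000 -4.5000]
S = R + BᵀPB = [1/2] + [22.5000] = [23.0000]
BᵀPA = [-27.0000 -12.7500]
K = S⁻¹·BᵀPA = [-1.1739 -0.5543]
A−BK = [-0.2609 -0.3315; 0.8261 0.9457]
AᵀP(A−BK) = [8.8043 9.7826; 9.7826 11.1821]
P' = Q + AᵀP(A−BK) = [10.8043 10.7826; 10.7826 12.1821]
tr(P') = 22.9864


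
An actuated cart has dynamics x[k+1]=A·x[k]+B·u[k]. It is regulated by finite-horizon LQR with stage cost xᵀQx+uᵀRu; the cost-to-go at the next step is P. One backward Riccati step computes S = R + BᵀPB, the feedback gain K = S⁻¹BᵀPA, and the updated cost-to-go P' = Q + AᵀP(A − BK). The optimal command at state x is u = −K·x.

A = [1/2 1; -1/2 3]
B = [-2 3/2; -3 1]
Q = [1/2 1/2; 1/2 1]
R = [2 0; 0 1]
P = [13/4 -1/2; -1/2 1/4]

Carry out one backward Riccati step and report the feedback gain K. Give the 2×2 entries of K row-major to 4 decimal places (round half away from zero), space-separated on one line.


-0.0322 -0.3411 0.3120 0.0569

BᵀP = [-5.0000 0.2500; 4.3750 -0.5000]
S = R + BᵀPB = [2 0; 0 1] + [9.2500 -7.2500; -7.2500 6.0625] = [11.2500 -7.2500; -7.2500 7.0625]
BᵀPA = [-2.6250 -4.2500; 2.4375 2.8750]
K = S⁻¹·BᵀPA = [-0.0322 -0.3411; 0.3120 0.0569]
A−BK = [-0.0325 0.2324; -0.9088 1.9198]
AᵀP(A−BK) = [0.2798 -0.2841; -0.2841 0.8867]
P' = Q + AᵀP(A−BK) = [0.7798 0.2159; 0.2159 1.8867]
tr(P') = 2.6665


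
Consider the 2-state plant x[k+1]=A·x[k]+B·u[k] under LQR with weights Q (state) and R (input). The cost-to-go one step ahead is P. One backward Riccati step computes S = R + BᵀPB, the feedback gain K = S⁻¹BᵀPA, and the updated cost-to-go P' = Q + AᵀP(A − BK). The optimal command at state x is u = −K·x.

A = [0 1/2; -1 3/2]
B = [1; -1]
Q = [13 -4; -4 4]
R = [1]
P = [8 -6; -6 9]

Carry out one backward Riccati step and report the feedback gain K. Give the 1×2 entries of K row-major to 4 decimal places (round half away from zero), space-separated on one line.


BᵀP = [14.0000 -15.0000]
S = R + BᵀPB = [1] + [29.0000] = [30.0000]
BᵀPA = [15.0000 -15.5000]
K = S⁻¹·BᵀPA = [0.5000 -0.5167]
A−BK = [-0.5000 1.0167; -0.5000 0.9833]
AᵀP(A−BK) = [1.5000 -2.7500; -2.7500 5.2417]
P' = Q + AᵀP(A−BK) = [14.5000 -6.7500; -6.7500 9.2417]
tr(P') = 23.7417

0.5000 -0.5167


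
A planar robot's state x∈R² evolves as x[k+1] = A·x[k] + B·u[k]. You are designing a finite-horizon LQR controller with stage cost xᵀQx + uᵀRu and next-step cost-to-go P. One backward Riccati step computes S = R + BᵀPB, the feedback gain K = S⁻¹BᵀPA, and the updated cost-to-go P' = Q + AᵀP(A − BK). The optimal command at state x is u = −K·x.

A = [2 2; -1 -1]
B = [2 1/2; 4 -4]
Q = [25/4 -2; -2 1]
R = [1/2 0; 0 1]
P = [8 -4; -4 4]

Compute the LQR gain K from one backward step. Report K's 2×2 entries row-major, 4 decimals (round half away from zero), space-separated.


BᵀP = [0.0000 8.0000; 20.0000 -18.0000]
S = R + BᵀPB = [1/2 0; 0 1] + [32.0000 -32.0000; -32.0000 82.0000] = [32.5000 -32.0000; -32.0000 83.0000]
BᵀPA = [-8.0000 -8.0000; 58.0000 58.0000]
K = S⁻¹·BᵀPA = [0.7123 0.7123; 0.9734 0.9734]
A−BK = [0.0887 0.0887; 0.0445 0.0445]
AᵀP(A−BK) = [1.2405 1.2405; 1.2405 1.2405]
P' = Q + AᵀP(A−BK) = [7.4905 -0.7595; -0.7595 2.2405]
tr(P') = 9.7310

0.7123 0.7123 0.9734 0.9734


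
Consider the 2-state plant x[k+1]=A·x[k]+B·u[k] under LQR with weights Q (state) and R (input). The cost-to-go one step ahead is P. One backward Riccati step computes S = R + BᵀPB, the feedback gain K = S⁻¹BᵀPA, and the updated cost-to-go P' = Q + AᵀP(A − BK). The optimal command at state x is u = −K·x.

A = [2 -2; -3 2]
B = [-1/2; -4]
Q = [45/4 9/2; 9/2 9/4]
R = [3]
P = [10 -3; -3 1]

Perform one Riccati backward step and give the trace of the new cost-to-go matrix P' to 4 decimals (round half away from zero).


BᵀP = [7.0000 -2.5000]
S = R + BᵀPB = [3] + [6.5000] = [9.5000]
BᵀPA = [21.5000 -19.0000]
K = S⁻¹·BᵀPA = [2.2632 -2.0000]
A−BK = [3.1316 -3.0000; 6.0526 -6.0000]
AᵀP(A−BK) = [36.3421 -33.0000; -33.0000 30.0000]
P' = Q + AᵀP(A−BK) = [47.5921 -28.5000; -28.5000 32.2500]
tr(P') = 79.8421

79.8421


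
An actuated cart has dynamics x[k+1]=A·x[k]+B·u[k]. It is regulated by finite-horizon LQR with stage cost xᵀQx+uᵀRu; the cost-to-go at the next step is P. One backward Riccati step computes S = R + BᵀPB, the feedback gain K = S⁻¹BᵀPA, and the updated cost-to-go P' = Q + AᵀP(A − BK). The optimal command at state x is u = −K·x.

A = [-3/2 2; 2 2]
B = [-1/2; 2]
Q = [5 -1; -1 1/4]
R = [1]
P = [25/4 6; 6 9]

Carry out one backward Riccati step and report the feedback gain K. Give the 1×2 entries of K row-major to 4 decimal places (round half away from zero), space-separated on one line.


0.6282 1.7976

BᵀP = [8.8750 15.0000]
S = R + BᵀPB = [1] + [25.5625] = [26.5625]
BᵀPA = [16.6875 47.7500]
K = S⁻¹·BᵀPA = [0.6282 1.7976]
A−BK = [-1.1859 2.8988; 0.7435 -1.5953]
AᵀP(A−BK) = [3.5788 -6.7482; -6.7482 23.1624]
P' = Q + AᵀP(A−BK) = [8.5788 -7.7482; -7.7482 23.4124]
tr(P') = 31.9912


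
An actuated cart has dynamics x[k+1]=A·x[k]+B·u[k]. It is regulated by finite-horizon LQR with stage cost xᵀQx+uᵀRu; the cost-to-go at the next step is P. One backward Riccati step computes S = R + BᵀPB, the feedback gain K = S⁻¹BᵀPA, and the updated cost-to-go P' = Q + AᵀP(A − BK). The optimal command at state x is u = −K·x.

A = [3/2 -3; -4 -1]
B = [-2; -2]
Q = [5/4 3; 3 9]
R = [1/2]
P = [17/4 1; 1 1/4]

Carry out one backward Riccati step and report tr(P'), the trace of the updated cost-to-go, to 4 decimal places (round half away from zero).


11.4422

BᵀP = [-10.5000 -2.5000]
S = R + BᵀPB = [1/2] + [26.0000] = [26.5000]
BᵀPA = [-5.7500 34.0000]
K = S⁻¹·BᵀPA = [-0.2170 1.2830]
A−BK = [1.0660 -0.4340; -4.4340 1.5660]
AᵀP(A−BK) = [0.3149 -0.2476; -0.2476 0.8774]
P' = Q + AᵀP(A−BK) = [1.5649 2.7524; 2.7524 9.8774]
tr(P') = 11.4422


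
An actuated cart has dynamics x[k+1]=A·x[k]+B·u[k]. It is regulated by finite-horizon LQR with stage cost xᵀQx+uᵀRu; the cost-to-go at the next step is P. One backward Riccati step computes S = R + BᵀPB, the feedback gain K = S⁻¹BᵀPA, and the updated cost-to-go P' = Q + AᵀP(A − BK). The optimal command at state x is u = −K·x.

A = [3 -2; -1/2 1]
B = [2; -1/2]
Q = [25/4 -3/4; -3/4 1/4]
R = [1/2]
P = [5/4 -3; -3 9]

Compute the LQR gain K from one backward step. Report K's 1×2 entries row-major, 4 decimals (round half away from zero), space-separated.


1.2545 -1.3455

BᵀP = [4.0000 -10.5000]
S = R + BᵀPB = [1/2] + [13.2500] = [13.7500]
BᵀPA = [17.2500 -18.5000]
K = S⁻¹·BᵀPA = [1.2545 -1.3455]
A−BK = [0.4909 0.6909; 0.1273 0.3273]
AᵀP(A−BK) = [0.8591 -0.7909; -0.7909 1.1091]
P' = Q + AᵀP(A−BK) = [7.1091 -1.5409; -1.5409 1.3591]
tr(P') = 8.4682


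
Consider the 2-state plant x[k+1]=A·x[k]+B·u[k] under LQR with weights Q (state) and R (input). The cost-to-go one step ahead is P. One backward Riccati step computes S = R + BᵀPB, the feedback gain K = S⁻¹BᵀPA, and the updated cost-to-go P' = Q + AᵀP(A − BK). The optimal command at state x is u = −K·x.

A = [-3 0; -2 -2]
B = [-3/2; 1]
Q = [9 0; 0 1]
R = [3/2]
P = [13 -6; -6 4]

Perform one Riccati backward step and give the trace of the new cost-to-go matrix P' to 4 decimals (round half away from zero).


BᵀP = [-25.5000 13.0000]
S = R + BᵀPB = [3/2] + [51.2500] = [52.7500]
BᵀPA = [50.5000 -26.0000]
K = S⁻¹·BᵀPA = [0.9573 -0.4929]
A−BK = [-1.5640 -0.7393; -2.9573 -1.5071]
AᵀP(A−BK) = [12.6540 4.8910; 4.8910 3.1848]
P' = Q + AᵀP(A−BK) = [21.6540 4.8910; 4.8910 4.1848]
tr(P') = 25.8389

25.8389


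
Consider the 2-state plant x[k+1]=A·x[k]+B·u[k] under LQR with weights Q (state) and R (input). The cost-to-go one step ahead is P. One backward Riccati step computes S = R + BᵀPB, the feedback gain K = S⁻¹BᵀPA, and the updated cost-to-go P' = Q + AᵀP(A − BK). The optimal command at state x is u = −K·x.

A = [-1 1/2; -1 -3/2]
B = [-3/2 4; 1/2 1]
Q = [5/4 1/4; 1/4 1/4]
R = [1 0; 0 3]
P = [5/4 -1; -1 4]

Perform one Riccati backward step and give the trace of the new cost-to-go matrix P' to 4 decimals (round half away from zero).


5.5886

BᵀP = [-2.3750 3.5000; 4.0000 0.0000]
S = R + BᵀPB = [1 0; 0 3] + [5.3125 -6.0000; -6.0000 16.0000] = [6.3125 -6.0000; -6.0000 19.0000]
BᵀPA = [-1.1250 -6.4375; -4.0000 2.0000]
K = S⁻¹·BᵀPA = [-0.5406 -1.3142; -0.3812 -0.3098]
A−BK = [-0.2859 -0.2323; -0.3485 -0.5331]
AᵀP(A−BK) = [1.1169 1.6575; 1.6575 2.9717]
P' = Q + AᵀP(A−BK) = [2.3669 1.9075; 1.9075 3.2217]
tr(P') = 5.5886


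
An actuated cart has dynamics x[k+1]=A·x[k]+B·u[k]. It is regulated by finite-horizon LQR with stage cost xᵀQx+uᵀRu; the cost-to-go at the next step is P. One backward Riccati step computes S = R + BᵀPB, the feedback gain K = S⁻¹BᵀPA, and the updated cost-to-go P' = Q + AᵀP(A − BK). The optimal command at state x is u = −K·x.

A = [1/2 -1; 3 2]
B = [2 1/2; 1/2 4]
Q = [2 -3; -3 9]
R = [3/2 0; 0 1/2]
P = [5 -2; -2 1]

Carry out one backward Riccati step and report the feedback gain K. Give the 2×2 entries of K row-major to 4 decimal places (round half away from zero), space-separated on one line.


0.0106 -0.5645 0.6513 0.6294

BᵀP = [9.0000 -3.5000; -5.5000 3.0000]
S = R + BᵀPB = [3/2 0; 0 1/2] + [16.2500 -9.5000; -9.5000 9.2500] = [17.7500 -9.5000; -9.5000 9.7500]
BᵀPA = [-6.0000 -16.0000; 6.2500 11.5000]
K = S⁻¹·BᵀPA = [0.0106 -0.5645; 0.6513 0.6294]
A−BK = [0.1532 -0.1857; 0.3894 -0.2355]
AᵀP(A−BK) = [0.2426 0.1789; 0.1789 0.7291]
P' = Q + AᵀP(A−BK) = [2.2426 -2.8211; -2.8211 9.7291]
tr(P') = 11.9717


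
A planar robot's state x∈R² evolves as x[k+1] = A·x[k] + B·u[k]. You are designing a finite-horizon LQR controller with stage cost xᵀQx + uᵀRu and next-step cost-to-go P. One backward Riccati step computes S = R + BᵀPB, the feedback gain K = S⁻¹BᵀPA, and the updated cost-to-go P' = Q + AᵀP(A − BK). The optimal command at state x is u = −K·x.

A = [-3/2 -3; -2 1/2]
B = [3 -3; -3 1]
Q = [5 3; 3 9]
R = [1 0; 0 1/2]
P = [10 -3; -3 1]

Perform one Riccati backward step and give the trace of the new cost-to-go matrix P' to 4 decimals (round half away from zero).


BᵀP = [39.0000 -12.0000; -33.0000 10.0000]
S = R + BᵀPB = [1 0; 0 1/2] + [153.0000 -129.0000; -129.0000 109.0000] = [154.0000 -129.0000; -129.0000 109.5000]
BᵀPA = [-34.5000 -123.0000; 29.5000 104.0000]
K = S⁻¹·BᵀPA = [0.1250 -0.2365; 0.4167 0.6712]
A−BK = [-0.6250 -0.2770; -2.0417 -0.8806]
AᵀP(A−BK) = [0.5208 0.2917; 0.2917 0.3604]
P' = Q + AᵀP(A−BK) = [5.5208 3.2917; 3.2917 9.3604]
tr(P') = 14.8812

14.8812


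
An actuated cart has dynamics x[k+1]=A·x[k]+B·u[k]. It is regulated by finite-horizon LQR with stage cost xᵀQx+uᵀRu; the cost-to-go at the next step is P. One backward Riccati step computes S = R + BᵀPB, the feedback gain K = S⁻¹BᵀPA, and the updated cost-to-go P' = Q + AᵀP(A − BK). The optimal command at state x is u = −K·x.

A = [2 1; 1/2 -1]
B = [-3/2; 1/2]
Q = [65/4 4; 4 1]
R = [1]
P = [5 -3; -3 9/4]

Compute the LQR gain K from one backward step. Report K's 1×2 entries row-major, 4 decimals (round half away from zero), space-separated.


BᵀP = [-9.0000 5.6250]
S = R + BᵀPB = [1] + [16.3125] = [17.3125]
BᵀPA = [-15.1875 -14.6250]
K = S⁻¹·BᵀPA = [-0.8773 -0.8448]
A−BK = [0.6841 -0.2671; 0.9386 -0.5776]
AᵀP(A−BK) = [1.2392 0.5451; 0.5451 0.8953]
P' = Q + AᵀP(A−BK) = [17.4892 4.5451; 4.5451 1.8953]
tr(P') = 19.3845

-0.8773 -0.8448


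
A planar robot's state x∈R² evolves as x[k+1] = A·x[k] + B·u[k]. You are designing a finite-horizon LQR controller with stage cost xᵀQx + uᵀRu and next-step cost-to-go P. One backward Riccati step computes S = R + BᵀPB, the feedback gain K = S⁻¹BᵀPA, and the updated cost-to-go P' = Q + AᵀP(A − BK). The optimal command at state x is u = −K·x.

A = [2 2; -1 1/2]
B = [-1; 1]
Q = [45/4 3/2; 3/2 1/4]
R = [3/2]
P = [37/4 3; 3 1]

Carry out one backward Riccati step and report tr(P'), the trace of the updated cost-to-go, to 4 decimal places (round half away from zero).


29.8804

BᵀP = [-6.2500 -2.0000]
S = R + BᵀPB = [3/2] + [4.2500] = [5.7500]
BᵀPA = [-10.5000 -13.5000]
K = S⁻¹·BᵀPA = [-1.8261 -2.3478]
A−BK = [0.1739 -0.3478; 0.8261 2.8478]
AᵀP(A−BK) = [6.8261 8.8478; 8.8478 11.5543]
P' = Q + AᵀP(A−BK) = [18.0761 10.3478; 10.3478 11.8043]
tr(P') = 29.8804


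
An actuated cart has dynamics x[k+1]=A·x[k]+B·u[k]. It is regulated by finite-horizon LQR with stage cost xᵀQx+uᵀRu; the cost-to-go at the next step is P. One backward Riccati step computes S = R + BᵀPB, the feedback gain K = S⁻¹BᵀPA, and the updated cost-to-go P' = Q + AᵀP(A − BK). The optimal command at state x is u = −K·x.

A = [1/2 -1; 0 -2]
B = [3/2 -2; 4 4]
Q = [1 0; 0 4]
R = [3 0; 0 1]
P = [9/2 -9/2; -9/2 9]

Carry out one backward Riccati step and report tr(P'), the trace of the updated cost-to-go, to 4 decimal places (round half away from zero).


5.9013

BᵀP = [-11.2500 29.2500; -27.0000 45.0000]
S = R + BᵀPB = [3 0; 0 1] + [100.1250 139.5000; 139.5000 234.0000] = [103.1250 139.5000; 139.5000 235.0000]
BᵀPA = [-5.6250 -47.2500; -13.5000 -63.0000]
K = S⁻¹·BᵀPA = [0.1176 -0.4850; -0.1272 0.0198]
A−BK = [0.0691 -0.2330; 0.0386 -0.1393]
AᵀP(A−BK) = [0.0686 -0.2107; -0.2107 0.8328]
P' = Q + AᵀP(A−BK) = [1.0686 -0.2107; -0.2107 4.8328]
tr(P') = 5.9013


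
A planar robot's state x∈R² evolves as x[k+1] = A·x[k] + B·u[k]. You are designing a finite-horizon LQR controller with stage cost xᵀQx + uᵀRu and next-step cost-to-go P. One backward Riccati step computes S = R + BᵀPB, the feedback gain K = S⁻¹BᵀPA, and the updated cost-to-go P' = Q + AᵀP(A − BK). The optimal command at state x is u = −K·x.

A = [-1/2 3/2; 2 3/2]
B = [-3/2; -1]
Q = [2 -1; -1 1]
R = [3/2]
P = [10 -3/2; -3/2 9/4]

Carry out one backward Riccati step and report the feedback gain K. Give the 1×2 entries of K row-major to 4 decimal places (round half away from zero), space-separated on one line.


BᵀP = [-13.5000 0.0000]
S = R + BᵀPB = [3/2] + [20.2500] = [21.7500]
BᵀPA = [6.7500 -20.2500]
K = S⁻¹·BᵀPA = [0.3103 -0.9310]
A−BK = [-0.0345 0.1034; 2.3103 0.5690]
AᵀP(A−BK) = [12.4052 2.1595; 2.1595 1.9591]
P' = Q + AᵀP(A−BK) = [14.4052 1.1595; 1.1595 2.9591]
tr(P') = 17.3642

0.3103 -0.9310


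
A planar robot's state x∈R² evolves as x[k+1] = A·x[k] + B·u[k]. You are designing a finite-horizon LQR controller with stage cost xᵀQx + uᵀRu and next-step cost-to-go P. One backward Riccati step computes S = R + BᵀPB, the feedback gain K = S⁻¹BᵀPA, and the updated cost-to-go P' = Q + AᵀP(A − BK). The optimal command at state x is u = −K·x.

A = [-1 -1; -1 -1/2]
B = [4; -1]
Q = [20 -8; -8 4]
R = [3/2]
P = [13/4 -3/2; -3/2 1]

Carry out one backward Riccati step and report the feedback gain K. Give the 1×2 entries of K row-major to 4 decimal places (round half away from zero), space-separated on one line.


-0.1128 -0.1654

BᵀP = [14.5000 -7.0000]
S = R + BᵀPB = [3/2] + [65.0000] = [66.5000]
BᵀPA = [-7.5000 -11.0000]
K = S⁻¹·BᵀPA = [-0.1128 -0.1654]
A−BK = [-0.5489 -0.3383; -1.1128 -0.6654]
AᵀP(A−BK) = [0.4041 0.2594; 0.2594 0.1805]
P' = Q + AᵀP(A−BK) = [20.4041 -7.7406; -7.7406 4.1805]
tr(P') = 24.5846


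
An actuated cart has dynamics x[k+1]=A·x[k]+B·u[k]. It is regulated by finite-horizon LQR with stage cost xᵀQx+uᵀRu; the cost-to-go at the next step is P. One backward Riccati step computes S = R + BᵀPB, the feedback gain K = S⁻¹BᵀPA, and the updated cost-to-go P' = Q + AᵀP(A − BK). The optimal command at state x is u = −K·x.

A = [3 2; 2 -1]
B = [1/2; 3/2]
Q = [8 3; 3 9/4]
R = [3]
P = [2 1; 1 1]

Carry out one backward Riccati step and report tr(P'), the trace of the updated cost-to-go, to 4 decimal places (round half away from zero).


BᵀP = [2.5000 2.0000]
S = R + BᵀPB = [3] + [4.2500] = [7.2500]
BᵀPA = [11.5000 3.0000]
K = S⁻¹·BᵀPA = [1.5862 0.4138]
A−BK = [2.2069 1.7931; -0.3793 -1.6207]
AᵀP(A−BK) = [15.7586 6.2414; 6.2414 3.7586]
P' = Q + AᵀP(A−BK) = [23.7586 9.2414; 9.2414 6.0086]
tr(P') = 29.7672

29.7672


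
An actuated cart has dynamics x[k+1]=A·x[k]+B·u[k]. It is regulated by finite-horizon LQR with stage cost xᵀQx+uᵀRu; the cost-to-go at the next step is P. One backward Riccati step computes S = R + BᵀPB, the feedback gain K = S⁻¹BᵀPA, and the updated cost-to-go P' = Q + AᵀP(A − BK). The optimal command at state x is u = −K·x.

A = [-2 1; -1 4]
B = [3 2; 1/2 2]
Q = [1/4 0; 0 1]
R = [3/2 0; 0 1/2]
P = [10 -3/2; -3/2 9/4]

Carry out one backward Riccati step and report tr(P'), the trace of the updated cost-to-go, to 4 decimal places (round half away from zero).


5.6217

BᵀP = [29.2500 -3.3750; 17.0000 1.5000]
S = R + BᵀPB = [3/2 0; 0 1/2] + [86.0625 51.7500; 51.7500 37.0000] = [87.5625 51.7500; 51.7500 37.5000]
BᵀPA = [-55.1250 15.7500; -35.5000 23.0000]
K = S⁻¹·BᵀPA = [-0.3799 -0.9902; -0.4224 1.9799]
A−BK = [-0.0155 0.0110; 0.0347 0.5354]
AᵀP(A−BK) = [0.3124 0.1982; 0.1982 4.0593]
P' = Q + AᵀP(A−BK) = [0.5624 0.1982; 0.1982 5.0593]
tr(P') = 5.6217


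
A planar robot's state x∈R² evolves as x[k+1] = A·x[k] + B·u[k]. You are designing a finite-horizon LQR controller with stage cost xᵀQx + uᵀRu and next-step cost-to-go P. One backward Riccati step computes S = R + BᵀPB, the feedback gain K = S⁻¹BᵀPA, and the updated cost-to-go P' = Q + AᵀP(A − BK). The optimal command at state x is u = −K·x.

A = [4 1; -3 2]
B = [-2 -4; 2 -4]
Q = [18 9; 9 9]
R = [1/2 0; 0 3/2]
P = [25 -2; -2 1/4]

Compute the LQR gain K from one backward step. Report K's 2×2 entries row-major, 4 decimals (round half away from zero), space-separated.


-1.4663 0.0829 -0.2890 -0.2765

BᵀP = [-54.0000 4.5000; -92.0000 7.0000]
S = R + BᵀPB = [1/2 0; 0 3/2] + [117.0000 198.0000; 198.0000 340.0000] = [117.5000 198.0000; 198.0000 341.5000]
BᵀPA = [-229.5000 -45.0000; -389.0000 -78.0000]
K = S⁻¹·BᵀPA = [-1.4663 0.0829; -0.2890 -0.2765]
A−BK = [-0.0884 0.0599; -1.2234 0.7281]
AᵀP(A−BK) = [1.3372 -0.0207; -0.0207 0.1659]
P' = Q + AᵀP(A−BK) = [19.3372 8.9793; 8.9793 9.1659]
tr(P') = 28.5030


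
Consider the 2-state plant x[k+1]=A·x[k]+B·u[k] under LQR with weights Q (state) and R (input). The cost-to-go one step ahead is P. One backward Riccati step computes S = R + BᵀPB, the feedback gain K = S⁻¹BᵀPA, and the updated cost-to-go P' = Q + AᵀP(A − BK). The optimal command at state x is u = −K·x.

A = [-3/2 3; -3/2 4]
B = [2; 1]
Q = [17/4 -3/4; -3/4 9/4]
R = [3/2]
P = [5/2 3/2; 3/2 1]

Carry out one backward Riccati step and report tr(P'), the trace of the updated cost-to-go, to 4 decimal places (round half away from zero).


14.0946

BᵀP = [6.5000 4.0000]
S = R + BᵀPB = [3/2] + [17.0000] = [18.5000]
BᵀPA = [-15.7500 35.5000]
K = S⁻¹·BᵀPA = [-0.8514 1.9189]
A−BK = [0.2027 -0.8378; -0.6486 2.0811]
AᵀP(A−BK) = [1.2162 -2.7770; -2.7770 6.3784]
P' = Q + AᵀP(A−BK) = [5.4662 -3.5270; -3.5270 8.6284]
tr(P') = 14.0946


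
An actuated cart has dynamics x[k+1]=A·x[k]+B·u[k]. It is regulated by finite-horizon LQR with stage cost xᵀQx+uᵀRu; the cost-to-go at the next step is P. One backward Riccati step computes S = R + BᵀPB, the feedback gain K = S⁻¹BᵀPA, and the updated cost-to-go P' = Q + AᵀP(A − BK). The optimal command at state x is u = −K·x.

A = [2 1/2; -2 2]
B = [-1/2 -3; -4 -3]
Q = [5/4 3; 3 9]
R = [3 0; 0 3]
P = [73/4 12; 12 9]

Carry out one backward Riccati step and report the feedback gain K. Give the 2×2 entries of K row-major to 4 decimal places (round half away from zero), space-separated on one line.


0.5838 -0.3071 -0.4935 -0.1724

BᵀP = [-57.1250 -42.0000; -90.7500 -63.0000]
S = R + BᵀPB = [3 0; 0 3] + [196.5625 297.3750; 297.3750 461.2500] = [199.5625 297.3750; 297.3750 464.2500]
BᵀPA = [-30.2500 -112.5625; -55.5000 -171.3750]
K = S⁻¹·BᵀPA = [0.5838 -0.3071; -0.4935 -0.1724]
A−BK = [0.8114 -0.1708; -1.1453 0.2543]
AᵀP(A−BK) = [3.2706 -0.6096; -0.6096 0.4441]
P' = Q + AᵀP(A−BK) = [4.5206 2.3904; 2.3904 9.4441]
tr(P') = 13.9648


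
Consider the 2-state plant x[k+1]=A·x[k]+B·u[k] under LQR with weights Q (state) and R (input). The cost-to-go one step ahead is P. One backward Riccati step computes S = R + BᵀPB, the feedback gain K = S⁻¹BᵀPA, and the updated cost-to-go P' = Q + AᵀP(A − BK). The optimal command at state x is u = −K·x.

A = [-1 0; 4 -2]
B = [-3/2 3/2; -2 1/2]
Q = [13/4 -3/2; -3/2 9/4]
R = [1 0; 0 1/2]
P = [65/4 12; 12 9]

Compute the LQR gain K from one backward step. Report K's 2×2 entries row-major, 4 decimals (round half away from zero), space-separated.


BᵀP = [-48.3750 -36.0000; 30.3750 22.5000]
S = R + BᵀPB = [1 0; 0 1/2] + [144.5625 -90.5625; -90.5625 56.8125] = [145.5625 -90.5625; -90.5625 57.3125]
BᵀPA = [-95.6250 72.0000; 59.6250 -45.0000]
K = S⁻¹·BᵀPA = [-0.5725 0.3631; 0.1357 -0.2115]
A−BK = [-2.0623 0.8618; 2.7871 -1.1681]
AᵀP(A−BK) = [1.4128 -0.6729; -0.6729 0.3431]
P' = Q + AᵀP(A−BK) = [4.6628 -2.1729; -2.1729 2.5931]
tr(P') = 7.2560

-0.5725 0.3631 0.1357 -0.2115


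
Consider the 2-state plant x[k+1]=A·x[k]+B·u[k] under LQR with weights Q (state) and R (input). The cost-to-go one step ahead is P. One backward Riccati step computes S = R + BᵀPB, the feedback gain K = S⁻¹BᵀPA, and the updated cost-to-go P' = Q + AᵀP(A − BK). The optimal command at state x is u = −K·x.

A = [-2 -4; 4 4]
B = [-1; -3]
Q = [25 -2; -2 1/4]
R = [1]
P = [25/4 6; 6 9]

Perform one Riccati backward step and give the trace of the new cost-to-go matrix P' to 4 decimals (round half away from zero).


84.2762

BᵀP = [-24.2500 -33.0000]
S = R + BᵀPB = [1] + [123.2500] = [124.2500]
BᵀPA = [-83.5000 -35.0000]
K = S⁻¹·BᵀPA = [-0.6720 -0.2817]
A−BK = [-2.6720 -4.2817; 1.9839 3.1549]
AᵀP(A−BK) = [16.8853 26.4789; 26.4789 42.1408]
P' = Q + AᵀP(A−BK) = [41.8853 24.4789; 24.4789 42.3908]
tr(P') = 84.2762
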